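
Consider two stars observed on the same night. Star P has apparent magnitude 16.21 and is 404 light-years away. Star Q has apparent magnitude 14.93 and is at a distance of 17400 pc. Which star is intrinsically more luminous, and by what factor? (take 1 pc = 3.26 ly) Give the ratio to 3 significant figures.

Star Q is more luminous, by a factor of 64100.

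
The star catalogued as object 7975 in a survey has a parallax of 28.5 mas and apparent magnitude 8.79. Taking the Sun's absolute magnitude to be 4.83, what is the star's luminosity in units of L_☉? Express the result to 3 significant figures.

d = 1/p = 1000/28.5 mas = 35.09 pc
M = m − 5 log₁₀ d + 5 = 8.79 − 5·1.5452 + 5 = 6.064
M − M_☉ = 6.064 − 4.83 = 1.234
L/L_☉ = 10^(−0.4 × 1.234) = 0.3209

L/L_☉ ≈ 0.321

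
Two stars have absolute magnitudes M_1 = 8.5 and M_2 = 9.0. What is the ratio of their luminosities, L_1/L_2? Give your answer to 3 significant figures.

ΔM = M_1 − M_2 = -0.5
L_1/L_2 = 10^(−0.4 ΔM) = 10^0.200 = 1.585

L_1/L_2 ≈ 1.58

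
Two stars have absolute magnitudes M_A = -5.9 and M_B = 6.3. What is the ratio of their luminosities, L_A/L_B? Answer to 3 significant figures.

L_A/L_B ≈ 75900

ΔM = M_A − M_B = -12.2
L_A/L_B = 10^(−0.4 ΔM) = 10^4.880 = 75860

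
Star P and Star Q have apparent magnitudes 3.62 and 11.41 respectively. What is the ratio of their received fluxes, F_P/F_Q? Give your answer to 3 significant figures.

Magnitude difference = -7.79
Flux ratio = 10^(−0.4 Δm) = 10^(−0.4 × -7.79) = 10^3.116 = 1306

F_P/F_Q ≈ 1310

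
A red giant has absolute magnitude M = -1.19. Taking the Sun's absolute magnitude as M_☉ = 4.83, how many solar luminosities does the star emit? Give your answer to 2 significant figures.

L/L_☉ ≈ 260

M − M_☉ = -1.19 − 4.83 = -6.020
L/L_☉ = 10^(−0.4 (M − M_☉)) = 10^2.408 = 255.9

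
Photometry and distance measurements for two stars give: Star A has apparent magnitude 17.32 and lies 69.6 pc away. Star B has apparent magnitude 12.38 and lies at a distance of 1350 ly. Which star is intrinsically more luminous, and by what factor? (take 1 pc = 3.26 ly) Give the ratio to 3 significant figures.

Star A: M = m − 5 log₁₀ d + 5 = 17.32 − 5·1.8426 + 5 = 13.107
Star B: d = 1350 ly / 3.26 = 414.1 pc
Star B: M = m − 5 log₁₀ d + 5 = 12.38 − 5·2.6171 + 5 = 4.294
ΔM = M_A − M_B = 13.107 − (4.294) = 8.813; smaller M is more luminous → Star B.
L ratio = 10^(0.4 |ΔM|) = 10^3.525 = 3350

Star B is more luminous, by a factor of 3350.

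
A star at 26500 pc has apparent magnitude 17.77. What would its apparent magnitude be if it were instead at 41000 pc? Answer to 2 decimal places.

m ≈ 18.72

Flux ∝ 1/d², so Δm = 5 log₁₀(d₂/d₁) = 5 log₁₀(41000/26500) = 0.948
m₂ = m₁ + Δm = 17.77 + (0.948) = 18.718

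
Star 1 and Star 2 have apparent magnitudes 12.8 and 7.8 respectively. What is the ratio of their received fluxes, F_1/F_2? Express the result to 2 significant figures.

F_1/F_2 ≈ 0.010

Δm = 12.8 − (7.8) = 5.0
Flux ratio = 10^(−0.4 Δm) = 10^(−0.4 × 5.0) = 10^-2.000 = 0.01000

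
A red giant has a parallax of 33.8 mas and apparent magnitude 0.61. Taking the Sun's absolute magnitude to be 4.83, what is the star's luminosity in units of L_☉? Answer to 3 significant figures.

L/L_☉ ≈ 427

d = 1/p = 1000/33.8 mas = 29.59 pc
M = m − 5 log₁₀ d + 5 = 0.61 − 5·1.4711 + 5 = -1.745
M − M_☉ = -1.745 − 4.83 = -6.575
L/L_☉ = 10^(−0.4 × -6.575) = 426.7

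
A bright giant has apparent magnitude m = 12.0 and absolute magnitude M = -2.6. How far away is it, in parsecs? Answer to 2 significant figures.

d ≈ 8300 pc

μ = m − M = 14.600
m − M = 5 log₁₀ d − 5
log₁₀ d = (m − M)/5 + 1 = 3.9200
d = 10^3.9200 = 8318 pc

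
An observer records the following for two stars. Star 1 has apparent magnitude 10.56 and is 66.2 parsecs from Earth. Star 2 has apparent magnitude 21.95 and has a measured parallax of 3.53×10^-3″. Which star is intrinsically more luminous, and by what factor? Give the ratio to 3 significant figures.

Star 1: M = m − 5 log₁₀ d + 5 = 10.56 − 5·1.8209 + 5 = 6.456
Star 2: d = 1/p = 1/3.53×10^-3″ = 283.3 pc
Star 2: M = m − 5 log₁₀ d + 5 = 21.95 − 5·2.4522 + 5 = 14.689
ΔM = M_1 − M_2 = 6.456 − (14.689) = -8.233; smaller M is more luminous → Star 1.
L ratio = 10^(0.4 |ΔM|) = 10^3.293 = 1965

Star 1 is more luminous, by a factor of 1960.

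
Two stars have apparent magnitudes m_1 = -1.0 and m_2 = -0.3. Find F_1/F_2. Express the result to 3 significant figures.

F_1/F_2 ≈ 1.91

Magnitude difference = -0.7
Flux ratio = 10^(−0.4 Δm) = 10^(−0.4 × -0.7) = 10^0.280 = 1.905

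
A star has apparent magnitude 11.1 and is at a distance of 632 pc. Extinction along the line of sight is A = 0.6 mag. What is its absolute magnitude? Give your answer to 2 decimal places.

M ≈ 1.50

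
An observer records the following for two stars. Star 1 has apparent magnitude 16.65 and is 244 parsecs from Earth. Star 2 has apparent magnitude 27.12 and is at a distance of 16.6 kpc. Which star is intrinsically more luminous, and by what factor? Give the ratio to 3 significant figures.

Star 1 is more luminous, by a factor of 3.33.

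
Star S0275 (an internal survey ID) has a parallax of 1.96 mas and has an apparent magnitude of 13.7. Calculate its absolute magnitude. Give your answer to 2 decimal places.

M ≈ 5.16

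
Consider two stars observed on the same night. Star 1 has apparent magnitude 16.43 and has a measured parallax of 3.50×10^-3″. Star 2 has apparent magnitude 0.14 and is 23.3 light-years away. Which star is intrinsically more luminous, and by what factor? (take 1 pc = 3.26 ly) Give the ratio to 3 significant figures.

Star 1: d = 1/p = 1/3.50×10^-3″ = 285.7 pc
Star 1: M = m − 5 log₁₀ d + 5 = 16.43 − 5·2.4559 + 5 = 9.150
Star 2: d = 23.3 ly / 3.26 = 7.147 pc
Star 2: M = m − 5 log₁₀ d + 5 = 0.14 − 5·0.8541 + 5 = 0.869
ΔM = M_1 − M_2 = 9.150 − (0.869) = 8.281; smaller M is more luminous → Star 2.
L ratio = 10^(0.4 |ΔM|) = 10^3.312 = 2053

Star 2 is more luminous, by a factor of 2050.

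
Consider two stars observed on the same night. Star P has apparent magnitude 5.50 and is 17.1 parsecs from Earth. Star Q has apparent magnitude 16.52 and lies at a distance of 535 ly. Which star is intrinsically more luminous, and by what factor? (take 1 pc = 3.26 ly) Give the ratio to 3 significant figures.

Star P: M = m − 5 log₁₀ d + 5 = 5.50 − 5·1.2330 + 5 = 4.335
Star Q: d = 535 ly / 3.26 = 164.1 pc
Star Q: M = m − 5 log₁₀ d + 5 = 16.52 − 5·2.2151 + 5 = 10.444
ΔM = M_P − M_Q = 4.335 − (10.444) = -6.109; smaller M is more luminous → Star P.
L ratio = 10^(0.4 |ΔM|) = 10^2.444 = 277.8

Star P is more luminous, by a factor of 278.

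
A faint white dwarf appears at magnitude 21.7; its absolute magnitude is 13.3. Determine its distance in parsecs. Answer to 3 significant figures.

μ = m − M = 8.400
m − M = 5 log₁₀ d − 5
log₁₀ d = (m − M)/5 + 1 = 2.6800
d = 10^2.6800 = 478.6 pc

d ≈ 479 pc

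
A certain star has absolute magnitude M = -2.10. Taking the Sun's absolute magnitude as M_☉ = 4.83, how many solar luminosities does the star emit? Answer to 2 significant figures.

M − M_☉ = -2.10 − 4.83 = -6.930
L/L_☉ = 10^(−0.4 (M − M_☉)) = 10^2.772 = 591.6

L/L_☉ ≈ 590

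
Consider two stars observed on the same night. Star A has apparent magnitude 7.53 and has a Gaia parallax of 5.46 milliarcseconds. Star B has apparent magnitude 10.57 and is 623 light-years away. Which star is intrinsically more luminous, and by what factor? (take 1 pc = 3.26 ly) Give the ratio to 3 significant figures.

Star A: p = 5.46 mas = 5.46×10^-3″ → d = 1/p = 183.2 pc
Star A: M = m − 5 log₁₀ d + 5 = 7.53 − 5·2.2628 + 5 = 1.216
Star B: d = 623 ly / 3.26 = 191.1 pc
Star B: M = m − 5 log₁₀ d + 5 = 10.57 − 5·2.2813 + 5 = 4.164
ΔM = M_A − M_B = 1.216 − (4.164) = -2.948; smaller M is more luminous → Star A.
L ratio = 10^(0.4 |ΔM|) = 10^1.179 = 15.10

Star A is more luminous, by a factor of 15.1.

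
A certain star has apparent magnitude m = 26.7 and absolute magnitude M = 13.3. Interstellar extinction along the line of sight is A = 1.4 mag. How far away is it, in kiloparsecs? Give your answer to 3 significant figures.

d ≈ 2.51 kpc

m − M = 5 log₁₀(d/10 pc) + A  ⇒  26.7 − (13.3) − 1.4 = 5 log₁₀(d/10)
12.000 = 5 log₁₀(d/10)
log₁₀ d = (m − M − A)/5 + 1 = 3.4000
d = 10^3.4000 = 2512 pc
= 2.512 kpc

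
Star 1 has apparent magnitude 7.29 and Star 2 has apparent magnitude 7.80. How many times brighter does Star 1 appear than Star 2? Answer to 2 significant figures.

Magnitude difference = -0.51
Flux ratio = 10^(−0.4 Δm) = 10^(−0.4 × -0.51) = 10^0.204 = 1.600

1.6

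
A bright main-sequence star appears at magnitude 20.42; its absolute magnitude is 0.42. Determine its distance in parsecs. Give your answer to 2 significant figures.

d ≈ 100000 pc

μ = m − M = 20.000
m − M = 5 log₁₀ d − 5
log₁₀ d = (m − M)/5 + 1 = 5.0000
d = 10^5.0000 = 100000 pc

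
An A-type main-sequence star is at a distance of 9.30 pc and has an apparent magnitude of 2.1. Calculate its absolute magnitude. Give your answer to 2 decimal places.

5 log₁₀(d/10 pc) = 5 log₁₀(9.300) − 5 = -0.158
M = m − 5 log₁₀(d/10) = 2.1 + 0.158 = 2.258

M ≈ 2.26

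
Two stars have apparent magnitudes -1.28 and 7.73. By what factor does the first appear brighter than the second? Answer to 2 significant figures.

4000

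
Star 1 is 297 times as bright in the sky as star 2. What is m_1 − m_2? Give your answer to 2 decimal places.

Pogson: Δm = −2.5 log₁₀(ratio) = −2.5 log₁₀(297) = −2.5 × 2.4728 = -6.182
Star 1 is brighter, so it has the smaller magnitude: the difference is negative.

m_1 − m_2 ≈ -6.18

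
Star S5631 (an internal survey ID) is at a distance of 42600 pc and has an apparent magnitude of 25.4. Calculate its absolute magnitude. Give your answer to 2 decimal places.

5 log₁₀(d/10 pc) = 5 log₁₀(42600) − 5 = 18.147
M = m − 5 log₁₀(d/10) = 25.4 − 18.147 = 7.253

M ≈ 7.25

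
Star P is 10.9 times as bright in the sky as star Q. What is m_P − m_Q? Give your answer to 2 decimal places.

m_P − m_Q ≈ -2.59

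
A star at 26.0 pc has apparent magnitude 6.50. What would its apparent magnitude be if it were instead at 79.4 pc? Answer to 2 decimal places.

Flux ∝ 1/d², so Δm = 5 log₁₀(d₂/d₁) = 5 log₁₀(79.4/26.0) = 2.424
m₂ = m₁ + Δm = 6.50 + (2.424) = 8.924

m ≈ 8.92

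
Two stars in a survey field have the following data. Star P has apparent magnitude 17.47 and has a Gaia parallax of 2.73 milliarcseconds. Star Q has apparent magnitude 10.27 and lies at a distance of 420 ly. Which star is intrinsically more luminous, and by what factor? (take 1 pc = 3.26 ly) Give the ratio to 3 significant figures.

Star Q is more luminous, by a factor of 93.8.

Star P: p = 2.73 mas = 2.73×10^-3″ → d = 1/p = 366.3 pc
Star P: M = m − 5 log₁₀ d + 5 = 17.47 − 5·2.5638 + 5 = 9.651
Star Q: d = 420 ly / 3.26 = 128.8 pc
Star Q: M = m − 5 log₁₀ d + 5 = 10.27 − 5·2.1100 + 5 = 4.720
ΔM = M_P − M_Q = 9.651 − (4.720) = 4.931; smaller M is more luminous → Star Q.
L ratio = 10^(0.4 |ΔM|) = 10^1.972 = 93.84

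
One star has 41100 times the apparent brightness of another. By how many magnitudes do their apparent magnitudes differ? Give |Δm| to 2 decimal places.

|Δm| ≈ 11.53

Pogson: Δm = −2.5 log₁₀(ratio) = −2.5 log₁₀(41100) = −2.5 × 4.6138 = -11.535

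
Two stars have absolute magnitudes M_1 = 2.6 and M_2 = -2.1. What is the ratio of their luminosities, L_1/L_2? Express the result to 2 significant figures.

ΔM = M_1 − M_2 = 4.7
L_1/L_2 = 10^(−0.4 ΔM) = 10^-1.880 = 0.01318

L_1/L_2 ≈ 0.013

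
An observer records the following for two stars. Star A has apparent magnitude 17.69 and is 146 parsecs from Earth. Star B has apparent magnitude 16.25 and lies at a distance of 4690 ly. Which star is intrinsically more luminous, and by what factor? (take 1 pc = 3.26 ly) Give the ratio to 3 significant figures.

Star B is more luminous, by a factor of 366.

Star A: M = m − 5 log₁₀ d + 5 = 17.69 − 5·2.1644 + 5 = 11.868
Star B: d = 4690 ly / 3.26 = 1439 pc
Star B: M = m − 5 log₁₀ d + 5 = 16.25 − 5·3.1580 + 5 = 5.460
ΔM = M_A − M_B = 11.868 − (5.460) = 6.408; smaller M is more luminous → Star B.
L ratio = 10^(0.4 |ΔM|) = 10^2.563 = 365.8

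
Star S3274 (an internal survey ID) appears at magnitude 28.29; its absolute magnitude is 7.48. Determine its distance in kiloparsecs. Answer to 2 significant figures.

d ≈ 150 kpc

Distance modulus: m − M = 28.29 − (7.48) = 20.810
m − M = 5 log₁₀ d − 5
log₁₀ d = (m − M)/5 + 1 = 5.1620
d = 10^5.1620 = 145200 pc
= 145.2 kpc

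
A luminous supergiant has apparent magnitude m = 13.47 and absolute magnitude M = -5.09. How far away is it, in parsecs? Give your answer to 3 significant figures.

d ≈ 51500 pc

Distance modulus: m − M = 13.47 − (-5.09) = 18.560
m − M = 5 log₁₀ d − 5
log₁₀ d = (m − M)/5 + 1 = 4.7120
d = 10^4.7120 = 51520 pc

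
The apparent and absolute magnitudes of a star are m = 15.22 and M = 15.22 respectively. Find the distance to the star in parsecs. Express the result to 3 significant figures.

d ≈ 10.0 pc

Distance modulus: m − M = 15.22 − (15.22) = 0.000
m − M = 5 log₁₀ d − 5
log₁₀ d = (m − M)/5 + 1 = 1.0000
d = 10^1.0000 = 10.00 pc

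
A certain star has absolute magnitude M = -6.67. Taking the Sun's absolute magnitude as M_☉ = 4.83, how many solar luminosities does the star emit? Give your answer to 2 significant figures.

L/L_☉ ≈ 40000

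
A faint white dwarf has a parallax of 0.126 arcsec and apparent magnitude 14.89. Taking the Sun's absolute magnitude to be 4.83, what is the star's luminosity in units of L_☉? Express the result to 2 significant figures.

d = 1/p = 1/0.126″ = 7.937 pc
M = m − 5 log₁₀ d + 5 = 14.89 − 5·0.8996 + 5 = 15.392
M − M_☉ = 15.392 − 4.83 = 10.562
L/L_☉ = 10^(−0.4 × 10.562) = 5.960×10^-5

L/L_☉ ≈ 6.0×10^-5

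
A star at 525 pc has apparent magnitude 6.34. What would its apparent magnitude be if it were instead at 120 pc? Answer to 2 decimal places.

m ≈ 3.14

Flux ∝ 1/d², so Δm = 5 log₁₀(d₂/d₁) = 5 log₁₀(120/525) = -3.205
m₂ = m₁ + Δm = 6.34 + (-3.205) = 3.135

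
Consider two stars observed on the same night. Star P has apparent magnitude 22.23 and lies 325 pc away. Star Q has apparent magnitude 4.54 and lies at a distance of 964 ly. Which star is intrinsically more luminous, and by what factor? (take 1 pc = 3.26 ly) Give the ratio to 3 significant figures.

Star P: M = m − 5 log₁₀ d + 5 = 22.23 − 5·2.5119 + 5 = 14.671
Star Q: d = 964 ly / 3.26 = 295.7 pc
Star Q: M = m − 5 log₁₀ d + 5 = 4.54 − 5·2.4709 + 5 = -2.814
ΔM = M_P − M_Q = 14.671 − (-2.814) = 17.485; smaller M is more luminous → Star Q.
L ratio = 10^(0.4 |ΔM|) = 10^6.994 = 9.862×10^6

Star Q is more luminous, by a factor of 9.86×10^6.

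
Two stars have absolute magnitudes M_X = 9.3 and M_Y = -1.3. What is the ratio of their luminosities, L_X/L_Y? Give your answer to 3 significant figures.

L_X/L_Y ≈ 5.75×10^-5

ΔM = M_X − M_Y = 10.6
L_X/L_Y = 10^(−0.4 ΔM) = 10^-4.240 = 5.754×10^-5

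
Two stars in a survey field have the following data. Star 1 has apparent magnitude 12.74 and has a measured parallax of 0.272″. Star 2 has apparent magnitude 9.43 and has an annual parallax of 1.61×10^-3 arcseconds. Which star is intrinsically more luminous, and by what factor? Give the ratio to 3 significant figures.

Star 2 is more luminous, by a factor of 602000.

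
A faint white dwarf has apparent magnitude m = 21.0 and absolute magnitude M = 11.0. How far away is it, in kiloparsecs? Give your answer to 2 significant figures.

d ≈ 1.0 kpc

μ = m − M = 10.000
m − M = 5 log₁₀ d − 5
log₁₀ d = (m − M)/5 + 1 = 3.0000
d = 10^3.0000 = 1000 pc
= 1.000 kpc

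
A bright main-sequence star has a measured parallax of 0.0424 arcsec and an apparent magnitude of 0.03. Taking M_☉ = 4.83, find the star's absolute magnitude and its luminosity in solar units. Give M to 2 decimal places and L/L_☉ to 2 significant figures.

M ≈ -1.83; L/L_☉ ≈ 460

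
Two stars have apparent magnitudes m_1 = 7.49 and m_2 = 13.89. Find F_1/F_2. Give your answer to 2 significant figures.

F_1/F_2 ≈ 360

Magnitude difference = -6.40
Flux ratio = 10^(−0.4 Δm) = 10^(−0.4 × -6.40) = 10^2.560 = 363.1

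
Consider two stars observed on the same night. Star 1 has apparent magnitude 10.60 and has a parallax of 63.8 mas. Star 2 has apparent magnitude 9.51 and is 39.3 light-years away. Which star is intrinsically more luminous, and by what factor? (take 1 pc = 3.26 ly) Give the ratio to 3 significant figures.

Star 1: p = 63.8 mas = 0.0638″ → d = 1/p = 15.67 pc
Star 1: M = m − 5 log₁₀ d + 5 = 10.60 − 5·1.1952 + 5 = 9.624
Star 2: d = 39.3 ly / 3.26 = 12.06 pc
Star 2: M = m − 5 log₁₀ d + 5 = 9.51 − 5·1.0812 + 5 = 9.104
ΔM = M_1 − M_2 = 9.624 − (9.104) = 0.520; smaller M is more luminous → Star 2.
L ratio = 10^(0.4 |ΔM|) = 10^0.208 = 1.614

Star 2 is more luminous, by a factor of 1.61.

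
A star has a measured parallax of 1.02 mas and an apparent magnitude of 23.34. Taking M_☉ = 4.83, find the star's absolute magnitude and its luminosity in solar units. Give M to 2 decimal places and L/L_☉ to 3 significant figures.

M ≈ 13.38; L/L_☉ ≈ 3.79×10^-4

d = 1/p = 1000/1.02 mas = 980.4 pc
M = m − 5 log₁₀ d + 5 = 23.34 − 5·2.9914 + 5 = 13.383
M − M_☉ = 13.383 − 4.83 = 8.553
L/L_☉ = 10^(−0.4 × 8.553) = 3.791×10^-4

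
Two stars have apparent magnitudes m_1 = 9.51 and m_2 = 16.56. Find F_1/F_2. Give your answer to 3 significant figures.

F_1/F_2 ≈ 661

Δm = 9.51 − (16.56) = -7.05
Flux ratio = 10^(−0.4 Δm) = 10^(−0.4 × -7.05) = 10^2.820 = 660.7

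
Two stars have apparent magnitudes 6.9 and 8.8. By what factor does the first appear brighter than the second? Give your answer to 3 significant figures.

5.75

Magnitude difference = -1.9
Flux ratio = 10^(−0.4 Δm) = 10^(−0.4 × -1.9) = 10^0.760 = 5.754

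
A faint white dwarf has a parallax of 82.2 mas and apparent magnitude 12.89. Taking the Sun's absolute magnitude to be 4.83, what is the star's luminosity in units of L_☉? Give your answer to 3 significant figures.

d = 1/p = 1000/82.2 mas = 12.17 pc
M = m − 5 log₁₀ d + 5 = 12.89 − 5·1.0851 + 5 = 12.464
M − M_☉ = 12.464 − 4.83 = 7.634
L/L_☉ = 10^(−0.4 × 7.634) = 8.836×10^-4

L/L_☉ ≈ 8.84×10^-4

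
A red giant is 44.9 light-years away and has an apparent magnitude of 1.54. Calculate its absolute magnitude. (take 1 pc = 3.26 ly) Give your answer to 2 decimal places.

d = 44.9 ly / 3.26 = 13.77 pc
5 log₁₀(d/10 pc) = 5 log₁₀(13.77) − 5 = 0.695
M = m − 5 log₁₀(d/10) = 1.54 − 0.695 = 0.845

M ≈ 0.84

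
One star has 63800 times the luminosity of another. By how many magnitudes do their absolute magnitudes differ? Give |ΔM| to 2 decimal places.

Pogson: ΔM = −2.5 log₁₀(ratio) = −2.5 log₁₀(63800) = −2.5 × 4.8048 = -12.012

|ΔM| ≈ 12.01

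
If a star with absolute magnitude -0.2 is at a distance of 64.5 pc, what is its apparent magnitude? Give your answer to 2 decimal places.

m = M + 5 log₁₀ d − 5 = -0.2 + 5·1.8096 − 5 = 3.848

m ≈ 3.85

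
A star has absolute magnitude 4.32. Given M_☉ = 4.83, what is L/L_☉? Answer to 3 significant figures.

L/L_☉ ≈ 1.60

M − M_☉ = 4.32 − 4.83 = -0.510
L/L_☉ = 10^(−0.4 (M − M_☉)) = 10^0.204 = 1.600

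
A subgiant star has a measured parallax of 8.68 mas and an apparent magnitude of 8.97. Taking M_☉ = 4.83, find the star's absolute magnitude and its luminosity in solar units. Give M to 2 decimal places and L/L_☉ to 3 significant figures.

M ≈ 3.66; L/L_☉ ≈ 2.93

d = 1/p = 1000/8.68 mas = 115.2 pc
M = m − 5 log₁₀ d + 5 = 8.97 − 5·2.0615 + 5 = 3.663
M − M_☉ = 3.663 − 4.83 = -1.167
L/L_☉ = 10^(−0.4 × -1.167) = 2.931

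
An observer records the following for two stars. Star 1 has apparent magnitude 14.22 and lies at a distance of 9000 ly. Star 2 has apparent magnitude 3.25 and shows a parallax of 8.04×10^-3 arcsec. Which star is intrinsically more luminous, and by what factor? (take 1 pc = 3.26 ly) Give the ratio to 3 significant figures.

Star 1: d = 9000 ly / 3.26 = 2761 pc
Star 1: M = m − 5 log₁₀ d + 5 = 14.22 − 5·3.4410 + 5 = 2.015
Star 2: d = 1/p = 1/8.04×10^-3″ = 124.4 pc
Star 2: M = m − 5 log₁₀ d + 5 = 3.25 − 5·2.0947 + 5 = -2.224
ΔM = M_1 − M_2 = 2.015 − (-2.224) = 4.239; smaller M is more luminous → Star 2.
L ratio = 10^(0.4 |ΔM|) = 10^1.695 = 49.60

Star 2 is more luminous, by a factor of 49.6.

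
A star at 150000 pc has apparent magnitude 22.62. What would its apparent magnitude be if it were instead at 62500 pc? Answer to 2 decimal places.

m ≈ 20.72

Flux ∝ 1/d², so Δm = 5 log₁₀(d₂/d₁) = 5 log₁₀(62500/150000) = -1.901
m₂ = m₁ + Δm = 22.62 + (-1.901) = 20.719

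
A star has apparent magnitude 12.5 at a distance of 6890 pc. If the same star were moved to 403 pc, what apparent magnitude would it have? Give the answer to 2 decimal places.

m ≈ 6.34

Flux ∝ 1/d², so Δm = 5 log₁₀(d₂/d₁) = 5 log₁₀(403/6890) = -6.165
m₂ = m₁ + Δm = 12.5 + (-6.165) = 6.335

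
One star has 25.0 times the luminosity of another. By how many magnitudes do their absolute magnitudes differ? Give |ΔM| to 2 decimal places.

|ΔM| ≈ 3.49

Pogson: ΔM = −2.5 log₁₀(ratio) = −2.5 log₁₀(25.0) = −2.5 × 1.3979 = -3.495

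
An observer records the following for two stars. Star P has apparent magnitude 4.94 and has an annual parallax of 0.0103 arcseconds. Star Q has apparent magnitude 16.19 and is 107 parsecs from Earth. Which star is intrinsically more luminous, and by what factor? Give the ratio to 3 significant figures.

Star P is more luminous, by a factor of 26000.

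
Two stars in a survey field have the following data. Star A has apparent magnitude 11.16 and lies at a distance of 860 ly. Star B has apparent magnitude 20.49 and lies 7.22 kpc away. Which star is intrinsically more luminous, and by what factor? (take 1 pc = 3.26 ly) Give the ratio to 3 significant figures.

Star A is more luminous, by a factor of 7.20.

Star A: d = 860 ly / 3.26 = 263.8 pc
Star A: M = m − 5 log₁₀ d + 5 = 11.16 − 5·2.4213 + 5 = 4.054
Star B: d = 7.22 kpc = 7220 pc
Star B: M = m − 5 log₁₀ d + 5 = 20.49 − 5·3.8585 + 5 = 6.197
ΔM = M_A − M_B = 4.054 − (6.197) = -2.144; smaller M is more luminous → Star A.
L ratio = 10^(0.4 |ΔM|) = 10^0.857 = 7.203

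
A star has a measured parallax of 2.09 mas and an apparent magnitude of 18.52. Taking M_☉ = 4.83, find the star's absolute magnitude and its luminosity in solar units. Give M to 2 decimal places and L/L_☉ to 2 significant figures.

d = 1/p = 1000/2.09 mas = 478.5 pc
M = m − 5 log₁₀ d + 5 = 18.52 − 5·2.6799 + 5 = 10.121
M − M_☉ = 10.121 − 4.83 = 5.291
L/L_☉ = 10^(−0.4 × 5.291) = 7.651×10^-3

M ≈ 10.12; L/L_☉ ≈ 7.7×10^-3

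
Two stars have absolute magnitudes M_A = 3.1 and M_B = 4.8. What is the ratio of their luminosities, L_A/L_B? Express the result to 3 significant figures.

L_A/L_B ≈ 4.79

ΔM = M_A − M_B = -1.7
L_A/L_B = 10^(−0.4 ΔM) = 10^0.680 = 4.786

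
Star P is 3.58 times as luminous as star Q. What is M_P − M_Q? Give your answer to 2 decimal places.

Pogson: ΔM = −2.5 log₁₀(ratio) = −2.5 log₁₀(3.58) = −2.5 × 0.5539 = -1.385
Star P is brighter, so it has the smaller magnitude: the difference is negative.

M_P − M_Q ≈ -1.38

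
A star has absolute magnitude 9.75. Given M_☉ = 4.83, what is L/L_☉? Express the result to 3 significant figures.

L/L_☉ ≈ 0.0108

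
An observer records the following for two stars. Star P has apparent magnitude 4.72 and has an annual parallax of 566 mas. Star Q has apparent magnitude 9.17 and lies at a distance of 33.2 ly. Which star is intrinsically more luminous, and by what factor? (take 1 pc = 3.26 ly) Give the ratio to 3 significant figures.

Star P is more luminous, by a factor of 1.81.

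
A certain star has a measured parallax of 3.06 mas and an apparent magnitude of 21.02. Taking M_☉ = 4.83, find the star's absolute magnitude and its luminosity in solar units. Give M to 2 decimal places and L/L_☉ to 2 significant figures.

M ≈ 13.45; L/L_☉ ≈ 3.6×10^-4

d = 1/p = 1000/3.06 mas = 326.8 pc
M = m − 5 log₁₀ d + 5 = 21.02 − 5·2.5143 + 5 = 13.449
M − M_☉ = 13.449 − 4.83 = 8.619
L/L_☉ = 10^(−0.4 × 8.619) = 3.569×10^-4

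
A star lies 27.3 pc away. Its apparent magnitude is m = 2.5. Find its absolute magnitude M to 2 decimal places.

5 log₁₀(d/10 pc) = 5 log₁₀(27.30) − 5 = 2.181
M = m − 5 log₁₀(d/10) = 2.5 − 2.181 = 0.319

M ≈ 0.32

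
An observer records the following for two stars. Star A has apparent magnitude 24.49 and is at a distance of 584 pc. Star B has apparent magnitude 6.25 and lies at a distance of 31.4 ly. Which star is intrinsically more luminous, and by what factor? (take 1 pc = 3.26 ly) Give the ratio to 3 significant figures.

Star B is more luminous, by a factor of 5380.

Star A: M = m − 5 log₁₀ d + 5 = 24.49 − 5·2.7664 + 5 = 15.658
Star B: d = 31.4 ly / 3.26 = 9.632 pc
Star B: M = m − 5 log₁₀ d + 5 = 6.25 − 5·0.9837 + 5 = 6.331
ΔM = M_A − M_B = 15.658 − (6.331) = 9.326; smaller M is more luminous → Star B.
L ratio = 10^(0.4 |ΔM|) = 10^3.731 = 5378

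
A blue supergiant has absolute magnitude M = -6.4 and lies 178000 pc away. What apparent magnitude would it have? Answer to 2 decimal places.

m ≈ 14.85

m = M + 5 log₁₀ d − 5 = -6.4 + 5·5.2504 − 5 = 14.852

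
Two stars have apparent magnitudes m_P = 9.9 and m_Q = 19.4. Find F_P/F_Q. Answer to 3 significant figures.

Δm = 9.9 − (19.4) = -9.5
Flux ratio = 10^(−0.4 Δm) = 10^(−0.4 × -9.5) = 10^3.800 = 6310

F_P/F_Q ≈ 6310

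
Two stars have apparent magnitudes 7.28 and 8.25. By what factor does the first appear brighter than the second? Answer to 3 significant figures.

2.44

Magnitude difference = -0.97
Flux ratio = 10^(−0.4 Δm) = 10^(−0.4 × -0.97) = 10^0.388 = 2.443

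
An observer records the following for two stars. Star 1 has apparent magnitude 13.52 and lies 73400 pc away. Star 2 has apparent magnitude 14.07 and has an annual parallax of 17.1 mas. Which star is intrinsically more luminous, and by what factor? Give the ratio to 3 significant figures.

Star 1 is more luminous, by a factor of 2.61×10^6.

Star 1: M = m − 5 log₁₀ d + 5 = 13.52 − 5·4.8657 + 5 = -5.808
Star 2: p = 17.1 mas = 0.0171″ → d = 1/p = 58.48 pc
Star 2: M = m − 5 log₁₀ d + 5 = 14.07 − 5·1.7670 + 5 = 10.235
ΔM = M_1 − M_2 = -5.808 − (10.235) = -16.043; smaller M is more luminous → Star 1.
L ratio = 10^(0.4 |ΔM|) = 10^6.417 = 2.614×10^6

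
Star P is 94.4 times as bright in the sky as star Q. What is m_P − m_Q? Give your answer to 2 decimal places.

Pogson: Δm = −2.5 log₁₀(ratio) = −2.5 log₁₀(94.4) = −2.5 × 1.9750 = -4.937
Star P is brighter, so it has the smaller magnitude: the difference is negative.

m_P − m_Q ≈ -4.94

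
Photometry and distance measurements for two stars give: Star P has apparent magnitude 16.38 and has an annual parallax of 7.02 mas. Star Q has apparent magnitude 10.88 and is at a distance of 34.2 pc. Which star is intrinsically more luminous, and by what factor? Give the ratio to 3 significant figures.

Star P: p = 7.02 mas = 7.02×10^-3″ → d = 1/p = 142.5 pc
Star P: M = m − 5 log₁₀ d + 5 = 16.38 − 5·2.1537 + 5 = 10.612
Star Q: M = m − 5 log₁₀ d + 5 = 10.88 − 5·1.5340 + 5 = 8.210
ΔM = M_P − M_Q = 10.612 − (8.210) = 2.402; smaller M is more luminous → Star Q.
L ratio = 10^(0.4 |ΔM|) = 10^0.961 = 9.135

Star Q is more luminous, by a factor of 9.14.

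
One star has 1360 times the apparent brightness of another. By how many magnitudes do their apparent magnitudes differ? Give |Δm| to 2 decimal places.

Pogson: Δm = −2.5 log₁₀(ratio) = −2.5 log₁₀(1360) = −2.5 × 3.1335 = -7.834

|Δm| ≈ 7.83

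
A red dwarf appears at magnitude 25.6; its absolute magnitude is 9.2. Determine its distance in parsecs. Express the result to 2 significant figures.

d ≈ 19000 pc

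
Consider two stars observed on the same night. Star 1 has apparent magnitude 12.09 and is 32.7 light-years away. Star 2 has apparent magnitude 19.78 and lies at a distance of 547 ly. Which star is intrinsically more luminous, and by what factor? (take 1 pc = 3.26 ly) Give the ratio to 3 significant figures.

Star 1 is more luminous, by a factor of 4.26.

Star 1: d = 32.7 ly / 3.26 = 10.03 pc
Star 1: M = m − 5 log₁₀ d + 5 = 12.09 − 5·1.0013 + 5 = 12.083
Star 2: d = 547 ly / 3.26 = 167.8 pc
Star 2: M = m − 5 log₁₀ d + 5 = 19.78 − 5·2.2248 + 5 = 13.656
ΔM = M_1 − M_2 = 12.083 − (13.656) = -1.573; smaller M is more luminous → Star 1.
L ratio = 10^(0.4 |ΔM|) = 10^0.629 = 4.257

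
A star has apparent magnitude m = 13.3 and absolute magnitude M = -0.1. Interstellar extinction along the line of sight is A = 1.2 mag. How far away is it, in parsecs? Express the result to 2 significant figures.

m − M = 5 log₁₀(d/10 pc) + A  ⇒  13.3 − (-0.1) − 1.2 = 5 log₁₀(d/10)
12.200 = 5 log₁₀(d/10)
log₁₀ d = (m − M − A)/5 + 1 = 3.4400
d = 10^3.4400 = 2754 pc

d ≈ 2800 pc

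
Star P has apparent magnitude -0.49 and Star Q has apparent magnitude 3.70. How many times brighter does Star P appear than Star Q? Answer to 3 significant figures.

47.4

Magnitude difference = -4.19
Flux ratio = 10^(−0.4 Δm) = 10^(−0.4 × -4.19) = 10^1.676 = 47.42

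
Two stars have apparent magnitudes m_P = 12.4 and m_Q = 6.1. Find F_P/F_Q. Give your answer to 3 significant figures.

Magnitude difference = 6.3
Flux ratio = 10^(−0.4 Δm) = 10^(−0.4 × 6.3) = 10^-2.520 = 3.020×10^-3

F_P/F_Q ≈ 3.02×10^-3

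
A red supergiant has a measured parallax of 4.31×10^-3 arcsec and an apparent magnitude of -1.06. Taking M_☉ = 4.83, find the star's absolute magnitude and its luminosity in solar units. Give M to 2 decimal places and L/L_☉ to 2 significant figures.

d = 1/p = 1/4.31×10^-3″ = 232.0 pc
M = m − 5 log₁₀ d + 5 = -1.06 − 5·2.3655 + 5 = -7.888
M − M_☉ = -7.888 − 4.83 = -12.718
L/L_☉ = 10^(−0.4 × -12.718) = 122200

M ≈ -7.89; L/L_☉ ≈ 120000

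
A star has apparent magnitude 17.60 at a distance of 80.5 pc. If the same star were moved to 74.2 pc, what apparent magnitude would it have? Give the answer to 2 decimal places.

m ≈ 17.42

Flux ∝ 1/d², so Δm = 5 log₁₀(d₂/d₁) = 5 log₁₀(74.2/80.5) = -0.177
m₂ = m₁ + Δm = 17.60 + (-0.177) = 17.423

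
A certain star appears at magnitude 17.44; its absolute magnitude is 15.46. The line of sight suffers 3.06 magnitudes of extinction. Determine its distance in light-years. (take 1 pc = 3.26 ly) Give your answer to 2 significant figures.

d ≈ 20 ly

m − M = 5 log₁₀(d/10 pc) + A  ⇒  17.44 − (15.46) − 3.06 = 5 log₁₀(d/10)
-1.080 = 5 log₁₀(d/10)
log₁₀ d = (m − M − A)/5 + 1 = 0.7840
d = 10^0.7840 = 6.081 pc
= 19.83 ly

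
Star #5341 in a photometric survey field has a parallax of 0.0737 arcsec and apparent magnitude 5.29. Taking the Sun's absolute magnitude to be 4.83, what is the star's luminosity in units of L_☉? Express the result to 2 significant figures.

d = 1/p = 1/0.0737″ = 13.57 pc
M = m − 5 log₁₀ d + 5 = 5.29 − 5·1.1325 + 5 = 4.627
M − M_☉ = 4.627 − 4.83 = -0.203
L/L_☉ = 10^(−0.4 × -0.203) = 1.205

L/L_☉ ≈ 1.2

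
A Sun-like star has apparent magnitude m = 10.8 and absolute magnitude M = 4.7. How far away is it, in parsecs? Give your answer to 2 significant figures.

d ≈ 170 pc

μ = m − M = 6.100
m − M = 5 log₁₀ d − 5
log₁₀ d = (m − M)/5 + 1 = 2.2200
d = 10^2.2200 = 166.0 pc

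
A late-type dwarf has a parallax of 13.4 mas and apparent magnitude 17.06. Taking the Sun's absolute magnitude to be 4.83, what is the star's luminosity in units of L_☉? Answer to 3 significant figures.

L/L_☉ ≈ 7.14×10^-4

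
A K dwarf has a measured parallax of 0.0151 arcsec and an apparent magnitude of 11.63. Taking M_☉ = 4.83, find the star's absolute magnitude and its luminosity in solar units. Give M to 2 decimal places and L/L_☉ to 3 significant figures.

M ≈ 7.52; L/L_☉ ≈ 0.0836

d = 1/p = 1/0.0151″ = 66.23 pc
M = m − 5 log₁₀ d + 5 = 11.63 − 5·1.8210 + 5 = 7.525
M − M_☉ = 7.525 − 4.83 = 2.695
L/L_☉ = 10^(−0.4 × 2.695) = 0.08357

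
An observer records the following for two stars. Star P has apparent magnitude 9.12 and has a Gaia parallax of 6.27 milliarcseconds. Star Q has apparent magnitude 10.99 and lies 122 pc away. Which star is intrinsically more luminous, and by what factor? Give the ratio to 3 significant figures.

Star P: p = 6.27 mas = 6.27×10^-3″ → d = 1/p = 159.5 pc
Star P: M = m − 5 log₁₀ d + 5 = 9.12 − 5·2.2027 + 5 = 3.106
Star Q: M = m − 5 log₁₀ d + 5 = 10.99 − 5·2.0864 + 5 = 5.558
ΔM = M_P − M_Q = 3.106 − (5.558) = -2.452; smaller M is more luminous → Star P.
L ratio = 10^(0.4 |ΔM|) = 10^0.981 = 9.566

Star P is more luminous, by a factor of 9.57.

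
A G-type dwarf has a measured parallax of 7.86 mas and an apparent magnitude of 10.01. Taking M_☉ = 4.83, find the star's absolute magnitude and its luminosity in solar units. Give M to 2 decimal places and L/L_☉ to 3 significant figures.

d = 1/p = 1000/7.86 mas = 127.2 pc
M = m − 5 log₁₀ d + 5 = 10.01 − 5·2.1046 + 5 = 4.487
M − M_☉ = 4.487 − 4.83 = -0.343
L/L_☉ = 10^(−0.4 × -0.343) = 1.371

M ≈ 4.49; L/L_☉ ≈ 1.37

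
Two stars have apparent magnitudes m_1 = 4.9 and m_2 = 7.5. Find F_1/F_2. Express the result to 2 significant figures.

F_1/F_2 ≈ 11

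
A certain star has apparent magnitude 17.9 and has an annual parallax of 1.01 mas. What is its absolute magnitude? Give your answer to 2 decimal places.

M ≈ 7.92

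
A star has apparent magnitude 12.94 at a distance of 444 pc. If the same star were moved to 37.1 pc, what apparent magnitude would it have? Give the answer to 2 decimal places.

m ≈ 7.55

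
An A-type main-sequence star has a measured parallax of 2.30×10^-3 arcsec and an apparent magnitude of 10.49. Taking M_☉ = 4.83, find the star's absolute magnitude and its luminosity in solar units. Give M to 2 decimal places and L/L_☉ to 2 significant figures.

M ≈ 2.30; L/L_☉ ≈ 10

d = 1/p = 1/2.30×10^-3″ = 434.8 pc
M = m − 5 log₁₀ d + 5 = 10.49 − 5·2.6383 + 5 = 2.299
M − M_☉ = 2.299 − 4.83 = -2.531
L/L_☉ = 10^(−0.4 × -2.531) = 10.29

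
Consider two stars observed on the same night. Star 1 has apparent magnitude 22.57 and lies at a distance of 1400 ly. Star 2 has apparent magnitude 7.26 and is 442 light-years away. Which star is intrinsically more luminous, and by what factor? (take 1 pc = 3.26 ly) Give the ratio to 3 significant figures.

Star 1: d = 1400 ly / 3.26 = 429.4 pc
Star 1: M = m − 5 log₁₀ d + 5 = 22.57 − 5·2.6329 + 5 = 14.405
Star 2: d = 442 ly / 3.26 = 135.6 pc
Star 2: M = m − 5 log₁₀ d + 5 = 7.26 − 5·2.1322 + 5 = 1.599
ΔM = M_1 − M_2 = 14.405 − (1.599) = 12.806; smaller M is more luminous → Star 2.
L ratio = 10^(0.4 |ΔM|) = 10^5.123 = 132600

Star 2 is more luminous, by a factor of 133000.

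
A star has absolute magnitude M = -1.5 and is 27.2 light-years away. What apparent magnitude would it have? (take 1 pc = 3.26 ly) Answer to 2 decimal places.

d = 27.2 ly / 3.26 = 8.344 pc
m = M + 5 log₁₀ d − 5 = -1.5 + 5·0.9214 − 5 = -1.893

m ≈ -1.89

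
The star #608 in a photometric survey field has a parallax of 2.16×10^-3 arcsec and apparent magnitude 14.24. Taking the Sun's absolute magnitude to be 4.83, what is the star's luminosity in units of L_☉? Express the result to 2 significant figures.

L/L_☉ ≈ 0.37

d = 1/p = 1/2.16×10^-3″ = 463.0 pc
M = m − 5 log₁₀ d + 5 = 14.24 − 5·2.6655 + 5 = 5.912
M − M_☉ = 5.912 − 4.83 = 1.082
L/L_☉ = 10^(−0.4 × 1.082) = 0.3691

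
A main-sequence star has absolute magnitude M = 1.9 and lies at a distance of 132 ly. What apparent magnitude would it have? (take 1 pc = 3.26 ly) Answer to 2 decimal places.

m ≈ 4.94

d = 132 ly / 3.26 = 40.49 pc
m = M + 5 log₁₀ d − 5 = 1.9 + 5·1.6074 − 5 = 4.937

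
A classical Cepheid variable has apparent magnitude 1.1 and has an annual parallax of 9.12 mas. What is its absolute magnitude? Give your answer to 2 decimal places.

p = 9.12 mas = 9.12×10^-3″ → d = 1/p = 109.6 pc
5 log₁₀(d/10 pc) = 5 log₁₀(109.6) − 5 = 5.200
M = m − 5 log₁₀(d/10) = 1.1 − 5.200 = -4.100

M ≈ -4.10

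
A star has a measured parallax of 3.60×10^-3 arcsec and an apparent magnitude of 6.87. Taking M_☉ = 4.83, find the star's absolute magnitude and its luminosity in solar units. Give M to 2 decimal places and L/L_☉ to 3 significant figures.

M ≈ -0.35; L/L_☉ ≈ 118

d = 1/p = 1/3.60×10^-3″ = 277.8 pc
M = m − 5 log₁₀ d + 5 = 6.87 − 5·2.4437 + 5 = -0.348
M − M_☉ = -0.348 − 4.83 = -5.178
L/L_☉ = 10^(−0.4 × -5.178) = 117.9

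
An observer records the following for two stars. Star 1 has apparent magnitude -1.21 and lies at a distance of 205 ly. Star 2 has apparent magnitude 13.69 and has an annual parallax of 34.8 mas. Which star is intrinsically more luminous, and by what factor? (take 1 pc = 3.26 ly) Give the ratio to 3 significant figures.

Star 1: d = 205 ly / 3.26 = 62.88 pc
Star 1: M = m − 5 log₁₀ d + 5 = -1.21 − 5·1.7985 + 5 = -5.203
Star 2: p = 34.8 mas = 0.0348″ → d = 1/p = 28.74 pc
Star 2: M = m − 5 log₁₀ d + 5 = 13.69 − 5·1.4584 + 5 = 11.398
ΔM = M_1 − M_2 = -5.203 − (11.398) = -16.601; smaller M is more luminous → Star 1.
L ratio = 10^(0.4 |ΔM|) = 10^6.640 = 4.367×10^6

Star 1 is more luminous, by a factor of 4.37×10^6.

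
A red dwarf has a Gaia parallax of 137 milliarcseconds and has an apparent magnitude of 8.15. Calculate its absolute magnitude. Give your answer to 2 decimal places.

p = 137 mas = 0.137″ → d = 1/p = 7.299 pc
5 log₁₀(d/10 pc) = 5 log₁₀(7.299) − 5 = -0.684
M = m − 5 log₁₀(d/10) = 8.15 + 0.684 = 8.834

M ≈ 8.83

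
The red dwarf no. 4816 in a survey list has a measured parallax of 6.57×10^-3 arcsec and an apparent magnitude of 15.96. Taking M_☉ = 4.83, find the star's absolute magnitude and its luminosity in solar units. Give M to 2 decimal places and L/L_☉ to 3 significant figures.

M ≈ 10.05; L/L_☉ ≈ 8.18×10^-3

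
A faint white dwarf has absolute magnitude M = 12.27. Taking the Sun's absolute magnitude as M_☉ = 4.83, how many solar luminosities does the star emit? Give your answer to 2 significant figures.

L/L_☉ ≈ 1.1×10^-3

M − M_☉ = 12.27 − 4.83 = 7.440
L/L_☉ = 10^(−0.4 (M − M_☉)) = 10^-2.976 = 1.057×10^-3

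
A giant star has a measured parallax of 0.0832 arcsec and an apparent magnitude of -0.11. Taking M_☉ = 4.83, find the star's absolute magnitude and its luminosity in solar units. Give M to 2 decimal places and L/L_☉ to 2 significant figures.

d = 1/p = 1/0.0832″ = 12.02 pc
M = m − 5 log₁₀ d + 5 = -0.11 − 5·1.0799 + 5 = -0.509
M − M_☉ = -0.509 − 4.83 = -5.339
L/L_☉ = 10^(−0.4 × -5.339) = 136.7

M ≈ -0.51; L/L_☉ ≈ 140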